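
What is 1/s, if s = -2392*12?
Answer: -1/28704 ≈ -3.4838e-5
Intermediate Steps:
s = -28704 (s = -184*156 = -28704)
1/s = 1/(-28704) = -1/28704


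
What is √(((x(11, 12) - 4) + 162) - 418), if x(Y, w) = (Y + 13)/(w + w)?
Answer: I*√259 ≈ 16.093*I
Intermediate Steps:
x(Y, w) = (13 + Y)/(2*w) (x(Y, w) = (13 + Y)/((2*w)) = (13 + Y)*(1/(2*w)) = (13 + Y)/(2*w))
√(((x(11, 12) - 4) + 162) - 418) = √((((½)*(13 + 11)/12 - 4) + 162) - 418) = √((((½)*(1/12)*24 - 4) + 162) - 418) = √(((1 - 4) + 162) - 418) = √((-3 + 162) - 418) = √(159 - 418) = √(-259) = I*√259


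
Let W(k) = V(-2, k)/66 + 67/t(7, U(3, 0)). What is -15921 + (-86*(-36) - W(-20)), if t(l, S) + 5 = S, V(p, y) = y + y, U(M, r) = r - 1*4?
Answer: -1268878/99 ≈ -12817.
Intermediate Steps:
U(M, r) = -4 + r (U(M, r) = r - 4 = -4 + r)
V(p, y) = 2*y
t(l, S) = -5 + S
W(k) = -67/9 + k/33 (W(k) = (2*k)/66 + 67/(-5 + (-4 + 0)) = (2*k)*(1/66) + 67/(-5 - 4) = k/33 + 67/(-9) = k/33 + 67*(-⅑) = k/33 - 67/9 = -67/9 + k/33)
-15921 + (-86*(-36) - W(-20)) = -15921 + (-86*(-36) - (-67/9 + (1/33)*(-20))) = -15921 + (3096 - (-67/9 - 20/33)) = -15921 + (3096 - 1*(-797/99)) = -15921 + (3096 + 797/99) = -15921 + 307301/99 = -1268878/99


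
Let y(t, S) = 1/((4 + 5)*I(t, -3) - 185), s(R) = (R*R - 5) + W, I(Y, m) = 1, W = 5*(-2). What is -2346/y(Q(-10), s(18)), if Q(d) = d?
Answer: 412896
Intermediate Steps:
W = -10
s(R) = -15 + R² (s(R) = (R*R - 5) - 10 = (R² - 5) - 10 = (-5 + R²) - 10 = -15 + R²)
y(t, S) = -1/176 (y(t, S) = 1/((4 + 5)*1 - 185) = 1/(9*1 - 185) = 1/(9 - 185) = 1/(-176) = -1/176)
-2346/y(Q(-10), s(18)) = -2346/(-1/176) = -2346*(-176) = 412896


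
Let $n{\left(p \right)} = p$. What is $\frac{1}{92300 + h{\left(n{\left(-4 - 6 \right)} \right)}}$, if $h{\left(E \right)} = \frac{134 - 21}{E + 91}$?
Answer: $\frac{81}{7476413} \approx 1.0834 \cdot 10^{-5}$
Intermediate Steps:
$h{\left(E \right)} = \frac{113}{91 + E}$
$\frac{1}{92300 + h{\left(n{\left(-4 - 6 \right)} \right)}} = \frac{1}{92300 + \frac{113}{91 - 10}} = \frac{1}{92300 + \frac{113}{81}} = \frac{1}{\frac{7476413}{81}} = \frac{81}{7476413}$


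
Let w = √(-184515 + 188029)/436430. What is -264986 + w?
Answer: -264986 + √3514/436430 ≈ -2.6499e+5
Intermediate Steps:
w = √3514/436430 (w = √3514*(1/436430) = √3514/436430 ≈ 0.00013583)
-264986 + w = -264986 + √3514/436430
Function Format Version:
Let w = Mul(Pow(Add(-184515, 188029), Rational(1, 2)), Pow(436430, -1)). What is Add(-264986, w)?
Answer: Add(-264986, Mul(Rational(1, 436430), Pow(3514, Rational(1, 2)))) ≈ -2.6499e+5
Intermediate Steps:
w = Mul(Rational(1, 436430), Pow(3514, Rational(1, 2))) (w = Mul(Pow(3514, Rational(1, 2)), Rational(1, 436430)) = Mul(Rational(1, 436430), Pow(3514, Rational(1, 2))) ≈ 0.00013583)
Add(-264986, w) = Add(-264986, Mul(Rational(1, 436430), Pow(3514, Rational(1, 2))))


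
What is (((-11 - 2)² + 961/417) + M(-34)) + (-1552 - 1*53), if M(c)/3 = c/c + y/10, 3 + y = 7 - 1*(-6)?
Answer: -595349/417 ≈ -1427.7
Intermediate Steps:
y = 10 (y = -3 + (7 - 1*(-6)) = -3 + (7 + 6) = -3 + 13 = 10)
M(c) = 6 (M(c) = 3*(c/c + 10/10) = 3*(1 + 10*(⅒)) = 3*(1 + 1) = 3*2 = 6)
(((-11 - 2)² + 961/417) + M(-34)) + (-1552 - 1*53) = (((-11 - 2)² + 961/417) + 6) + (-1552 - 1*53) = (((-13)² + 961*(1/417)) + 6) + (-1552 - 53) = ((169 + 961/417) + 6) - 1605 = (71434/417 + 6) - 1605 = 73936/417 - 1605 = -595349/417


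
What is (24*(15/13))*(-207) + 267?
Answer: -71049/13 ≈ -5465.3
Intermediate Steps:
(24*(15/13))*(-207) + 267 = (360/13)*(-207) + 267 = -74520/13 + 267 = -71049/13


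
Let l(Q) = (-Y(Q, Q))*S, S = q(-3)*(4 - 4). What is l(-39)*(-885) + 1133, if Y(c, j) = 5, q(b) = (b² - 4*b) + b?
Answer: 1133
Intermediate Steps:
q(b) = b² - 3*b
S = 0 (S = (-3*(-3 - 3))*(4 - 4) = -3*(-6)*0 = 18*0 = 0)
l(Q) = 0 (l(Q) = -1*5*0 = -5*0 = 0)
l(-39)*(-885) + 1133 = 0*(-885) + 1133 = 0 + 1133 = 1133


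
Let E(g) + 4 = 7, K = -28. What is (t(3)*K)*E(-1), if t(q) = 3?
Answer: -252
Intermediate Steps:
E(g) = 3 (E(g) = -4 + 7 = 3)
(t(3)*K)*E(-1) = (3*(-28))*3 = -84*3 = -252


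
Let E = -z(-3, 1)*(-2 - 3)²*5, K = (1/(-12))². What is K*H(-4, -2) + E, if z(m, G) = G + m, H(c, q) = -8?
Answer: 4499/18 ≈ 249.94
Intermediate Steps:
K = 1/144 (K = (1*(-1/12))² = (-1/12)² = 1/144 ≈ 0.0069444)
E = 250 (E = -(1 - 3)*(-2 - 3)²*5 = -(-2*(-5)²)*5 = -(-2*25)*5 = -(-50)*5 = -1*(-250) = 250)
K*H(-4, -2) + E = (1/144)*(-8) + 250 = -1/18 + 250 = 4499/18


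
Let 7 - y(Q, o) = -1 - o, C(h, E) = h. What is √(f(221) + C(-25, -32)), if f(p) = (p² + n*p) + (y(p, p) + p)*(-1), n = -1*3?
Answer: √47703 ≈ 218.41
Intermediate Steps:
y(Q, o) = 8 + o (y(Q, o) = 7 - (-1 - o) = 7 + (1 + o) = 8 + o)
n = -3
f(p) = -8 + p² - 5*p (f(p) = (p² - 3*p) + ((8 + p) + p)*(-1) = (p² - 3*p) + (8 + 2*p)*(-1) = (p² - 3*p) + (-8 - 2*p) = -8 + p² - 5*p)
√(f(221) + C(-25, -32)) = √((-8 + 221² - 5*221) - 25) = √((-8 + 48841 - 1105) - 25) = √(47728 - 25) = √47703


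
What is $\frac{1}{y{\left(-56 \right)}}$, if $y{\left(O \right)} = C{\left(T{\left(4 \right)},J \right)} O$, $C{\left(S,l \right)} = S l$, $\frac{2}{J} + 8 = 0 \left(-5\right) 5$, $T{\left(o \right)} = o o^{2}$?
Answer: $\frac{1}{896} \approx 0.0011161$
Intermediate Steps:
$T{\left(o \right)} = o^{3}$
$J = - \frac{1}{4}$ ($J = \frac{2}{-8 + 0 \left(-5\right) 5} = \frac{2}{-8 + 0 \cdot 5} = \frac{2}{-8 + 0} = \frac{2}{-8} = 2 \left(- \frac{1}{8}\right) = - \frac{1}{4} \approx -0.25$)
$y{\left(O \right)} = - 16 O$ ($y{\left(O \right)} = 4^{3} \left(- \frac{1}{4}\right) O = 64 \left(- \frac{1}{4}\right) O = - 16 O$)
$\frac{1}{y{\left(-56 \right)}} = \frac{1}{\left(-16\right) \left(-56\right)} = \frac{1}{896}$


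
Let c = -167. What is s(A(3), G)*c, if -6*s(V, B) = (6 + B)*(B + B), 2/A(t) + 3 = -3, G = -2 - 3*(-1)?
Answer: 1169/3 ≈ 389.67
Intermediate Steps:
G = 1 (G = -2 + 3 = 1)
A(t) = -⅓ (A(t) = 2/(-3 - 3) = 2/(-6) = 2*(-⅙) = -⅓)
s(V, B) = -B*(6 + B)/3 (s(V, B) = -(6 + B)*(B + B)/6 = -(6 + B)*2*B/6 = -B*(6 + B)/3)
s(A(3), G)*c = -⅓*1*(6 + 1)*(-167) = -⅓*1*7*(-167) = -7/3*(-167) = 1169/3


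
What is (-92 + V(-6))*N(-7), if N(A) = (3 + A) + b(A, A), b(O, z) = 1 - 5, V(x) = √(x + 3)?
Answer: 736 - 8*I*√3 ≈ 736.0 - 13.856*I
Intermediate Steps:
V(x) = √(3 + x)
b(O, z) = -4
N(A) = -1 + A (N(A) = (3 + A) - 4 = -1 + A)
(-92 + V(-6))*N(-7) = (-92 + √(3 - 6))*(-1 - 7) = (-92 + √(-3))*(-8) = (-92 + I*√3)*(-8) = 736 - 8*I*√3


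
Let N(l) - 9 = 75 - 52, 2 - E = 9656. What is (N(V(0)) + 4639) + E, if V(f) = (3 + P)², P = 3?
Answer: -4983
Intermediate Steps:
V(f) = 36 (V(f) = (3 + 3)² = 6² = 36)
E = -9654 (E = 2 - 1*9656 = 2 - 9656 = -9654)
N(l) = 32 (N(l) = 9 + (75 - 52) = 9 + 23 = 32)
(N(V(0)) + 4639) + E = (32 + 4639) - 9654 = 4671 - 9654 = -4983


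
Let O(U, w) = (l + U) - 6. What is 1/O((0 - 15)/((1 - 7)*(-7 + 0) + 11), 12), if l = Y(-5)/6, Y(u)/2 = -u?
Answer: -159/734 ≈ -0.21662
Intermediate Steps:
Y(u) = -2*u (Y(u) = 2*(-u) = -2*u)
l = 5/3 (l = -2*(-5)/6 = 10*(⅙) = 5/3 ≈ 1.6667)
O(U, w) = -13/3 + U (O(U, w) = (5/3 + U) - 6 = -13/3 + U)
1/O((0 - 15)/((1 - 7)*(-7 + 0) + 11), 12) = 1/(-13/3 + (0 - 15)/((1 - 7)*(-7 + 0) + 11)) = 1/(-13/3 - 15/(-6*(-7) + 11)) = 1/(-13/3 - 15/(42 + 11)) = 1/(-13/3 - 15/53) = 1/(-734/159) = -159/734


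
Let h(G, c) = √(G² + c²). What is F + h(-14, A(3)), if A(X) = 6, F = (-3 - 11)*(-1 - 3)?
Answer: 56 + 2*√58 ≈ 71.232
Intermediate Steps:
F = 56 (F = -14*(-4) = 56)
F + h(-14, A(3)) = 56 + √((-14)² + 6²) = 56 + √(196 + 36) = 56 + √232 = 56 + 2*√58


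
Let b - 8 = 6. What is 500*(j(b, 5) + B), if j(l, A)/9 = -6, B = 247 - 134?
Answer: 29500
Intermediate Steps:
B = 113
b = 14 (b = 8 + 6 = 14)
j(l, A) = -54 (j(l, A) = 9*(-6) = -54)
500*(j(b, 5) + B) = 500*(-54 + 113) = 500*59 = 29500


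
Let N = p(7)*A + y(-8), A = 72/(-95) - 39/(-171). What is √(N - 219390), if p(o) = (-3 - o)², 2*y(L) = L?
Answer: I*√712983246/57 ≈ 468.45*I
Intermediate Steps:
A = -151/285 (A = 72*(-1/95) - 39*(-1/171) = -72/95 + 13/57 = -151/285 ≈ -0.52982)
y(L) = L/2
N = -3248/57 (N = (3 + 7)²*(-151/285) + (½)*(-8) = 10²*(-151/285) - 4 = 100*(-151/285) - 4 = -3020/57 - 4 = -3248/57 ≈ -56.982)
√(N - 219390) = √(-3248/57 - 219390) = √(-12508478/57) = I*√712983246/57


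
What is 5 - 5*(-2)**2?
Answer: -15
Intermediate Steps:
5 - 5*(-2)**2 = 5 - 5*4 = 5 - 20 = -15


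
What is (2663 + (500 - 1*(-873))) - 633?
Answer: 3403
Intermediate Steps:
(2663 + (500 - 1*(-873))) - 633 = (2663 + (500 + 873)) - 633 = (2663 + 1373) - 633 = 4036 - 633 = 3403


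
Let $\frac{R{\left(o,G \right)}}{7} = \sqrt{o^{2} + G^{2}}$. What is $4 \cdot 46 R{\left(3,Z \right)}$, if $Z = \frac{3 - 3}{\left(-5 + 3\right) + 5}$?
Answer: $3864$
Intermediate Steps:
$Z = 0$ ($Z = \frac{0}{-2 + 5} = \frac{0}{3} = 0 \cdot \frac{1}{3} = 0$)
$R{\left(o,G \right)} = 7 \sqrt{G^{2} + o^{2}}$ ($R{\left(o,G \right)} = 7 \sqrt{o^{2} + G^{2}} = 7 \sqrt{G^{2} + o^{2}}$)
$4 \cdot 46 R{\left(3,Z \right)} = 4 \cdot 46 \cdot 7 \sqrt{0^{2} + 3^{2}} = 184 \cdot 7 \sqrt{0 + 9} = 184 \cdot 7 \sqrt{9} = 184 \cdot 7 \cdot 3 = 184 \cdot 21 = 3864$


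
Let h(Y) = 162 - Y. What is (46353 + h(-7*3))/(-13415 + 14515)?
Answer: 11634/275 ≈ 42.305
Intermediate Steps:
(46353 + h(-7*3))/(-13415 + 14515) = (46353 + (162 - (-7)*3))/(-13415 + 14515) = (46353 + (162 - 1*(-21)))/1100 = (46353 + (162 + 21))*(1/1100) = (46353 + 183)*(1/1100) = 46536*(1/1100) = 11634/275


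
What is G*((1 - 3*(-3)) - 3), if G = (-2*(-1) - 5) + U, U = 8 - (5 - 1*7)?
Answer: 49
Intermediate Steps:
U = 10 (U = 8 - (5 - 7) = 8 - 1*(-2) = 8 + 2 = 10)
G = 7 (G = (-2*(-1) - 5) + 10 = (2 - 5) + 10 = -3 + 10 = 7)
G*((1 - 3*(-3)) - 3) = 7*((1 - 3*(-3)) - 3) = 7*((1 + 9) - 3) = 7*(10 - 3) = 7*7 = 49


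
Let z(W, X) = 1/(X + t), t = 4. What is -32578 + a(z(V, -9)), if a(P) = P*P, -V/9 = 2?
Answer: -814449/25 ≈ -32578.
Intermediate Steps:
V = -18 (V = -9*2 = -18)
z(W, X) = 1/(4 + X) (z(W, X) = 1/(X + 4) = 1/(4 + X))
a(P) = P²
-32578 + a(z(V, -9)) = -32578 + (1/(4 - 9))² = -32578 + (1/(-5))² = -32578 + (-⅕)² = -32578 + 1/25 = -814449/25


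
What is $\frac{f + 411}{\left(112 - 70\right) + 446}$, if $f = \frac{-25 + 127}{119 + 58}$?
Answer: $\frac{24283}{28792} \approx 0.84339$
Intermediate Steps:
$f = \frac{34}{59}$ ($f = \frac{102}{177} = 102 \cdot \frac{1}{177} = \frac{34}{59} \approx 0.57627$)
$\frac{f + 411}{\left(112 - 70\right) + 446} = \frac{\frac{34}{59} + 411}{\left(112 - 70\right) + 446} = \frac{24283}{59 \left(\left(112 - 70\right) + 446\right)} = \frac{24283}{59 \left(42 + 446\right)} = \frac{24283}{59 \cdot 488} = \frac{24283}{59} \cdot \frac{1}{488} = \frac{24283}{28792}$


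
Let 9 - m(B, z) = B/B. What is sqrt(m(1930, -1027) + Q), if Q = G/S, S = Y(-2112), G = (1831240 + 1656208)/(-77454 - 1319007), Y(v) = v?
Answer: sqrt(249650120122942)/5585844 ≈ 2.8286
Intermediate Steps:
G = -3487448/1396461 (G = 3487448/(-1396461) = 3487448*(-1/1396461) = -3487448/1396461 ≈ -2.4973)
S = -2112
m(B, z) = 8 (m(B, z) = 9 - B/B = 9 - 1*1 = 9 - 1 = 8)
Q = 435931/368665704 (Q = -3487448/1396461/(-2112) = -3487448/1396461*(-1/2112) = 435931/368665704 ≈ 0.0011825)
sqrt(m(1930, -1027) + Q) = sqrt(8 + 435931/368665704) = sqrt(2949761563/368665704) = sqrt(249650120122942)/5585844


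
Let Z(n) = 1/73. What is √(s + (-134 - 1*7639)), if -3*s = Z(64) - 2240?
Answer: 4*I*√21061887/219 ≈ 83.823*I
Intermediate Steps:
Z(n) = 1/73
s = 163519/219 (s = -(1/73 - 2240)/3 = -⅓*(-163519/73) = 163519/219 ≈ 746.66)
√(s + (-134 - 1*7639)) = √(163519/219 + (-134 - 1*7639)) = √(163519/219 + (-134 - 7639)) = √(163519/219 - 7773) = √(-1538768/219) = 4*I*√21061887/219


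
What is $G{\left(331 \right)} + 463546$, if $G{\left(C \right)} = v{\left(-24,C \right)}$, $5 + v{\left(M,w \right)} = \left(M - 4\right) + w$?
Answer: $463844$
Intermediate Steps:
$v{\left(M,w \right)} = -9 + M + w$ ($v{\left(M,w \right)} = -5 + \left(\left(M - 4\right) + w\right) = -5 + \left(\left(-4 + M\right) + w\right) = -5 + \left(-4 + M + w\right) = -9 + M + w$)
$G{\left(C \right)} = -33 + C$ ($G{\left(C \right)} = -9 - 24 + C = -33 + C$)
$G{\left(331 \right)} + 463546 = \left(-33 + 331\right) + 463546 = 298 + 463546 = 463844$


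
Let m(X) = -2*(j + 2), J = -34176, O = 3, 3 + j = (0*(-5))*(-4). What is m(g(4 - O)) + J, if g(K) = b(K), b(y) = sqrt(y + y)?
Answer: -34174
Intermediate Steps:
j = -3 (j = -3 + (0*(-5))*(-4) = -3 + 0*(-4) = -3 + 0 = -3)
b(y) = sqrt(2)*sqrt(y) (b(y) = sqrt(2*y) = sqrt(2)*sqrt(y))
g(K) = sqrt(2)*sqrt(K)
m(X) = 2 (m(X) = -2*(-3 + 2) = -2*(-1) = 2)
m(g(4 - O)) + J = 2 - 34176 = -34174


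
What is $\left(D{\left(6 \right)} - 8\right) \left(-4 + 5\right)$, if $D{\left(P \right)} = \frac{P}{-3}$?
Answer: $-10$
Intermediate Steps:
$D{\left(P \right)} = - \frac{P}{3}$ ($D{\left(P \right)} = P \left(- \frac{1}{3}\right) = - \frac{P}{3}$)
$\left(D{\left(6 \right)} - 8\right) \left(-4 + 5\right) = \left(\left(- \frac{1}{3}\right) 6 - 8\right) \left(-4 + 5\right) = \left(-2 - 8\right) 1 = \left(-10\right) 1 = -10$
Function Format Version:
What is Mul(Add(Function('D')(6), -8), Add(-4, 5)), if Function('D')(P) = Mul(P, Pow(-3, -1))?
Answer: -10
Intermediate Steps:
Function('D')(P) = Mul(Rational(-1, 3), P) (Function('D')(P) = Mul(P, Rational(-1, 3)) = Mul(Rational(-1, 3), P))
Mul(Add(Function('D')(6), -8), Add(-4, 5)) = Mul(Add(Mul(Rational(-1, 3), 6), -8), Add(-4, 5)) = Mul(Add(-2, -8), 1) = Mul(-10, 1) = -10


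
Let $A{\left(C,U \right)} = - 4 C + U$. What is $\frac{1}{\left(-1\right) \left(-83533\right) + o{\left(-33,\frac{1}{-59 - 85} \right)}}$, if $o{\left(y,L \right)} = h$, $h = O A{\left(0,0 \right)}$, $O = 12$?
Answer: $\frac{1}{83533} \approx 1.1971 \cdot 10^{-5}$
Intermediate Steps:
$A{\left(C,U \right)} = U - 4 C$
$h = 0$ ($h = 12 \left(0 - 0\right) = 12 \left(0 + 0\right) = 12 \cdot 0 = 0$)
$o{\left(y,L \right)} = 0$
$\frac{1}{\left(-1\right) \left(-83533\right) + o{\left(-33,\frac{1}{-59 - 85} \right)}} = \frac{1}{\left(-1\right) \left(-83533\right) + 0} = \frac{1}{83533 + 0} = \frac{1}{83533}$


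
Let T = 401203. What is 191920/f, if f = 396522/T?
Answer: 38499439880/198261 ≈ 1.9419e+5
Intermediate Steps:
f = 396522/401203 ≈ 0.98833
191920/f = 191920/(396522/401203) = 191920*(401203/396522) = 38499439880/198261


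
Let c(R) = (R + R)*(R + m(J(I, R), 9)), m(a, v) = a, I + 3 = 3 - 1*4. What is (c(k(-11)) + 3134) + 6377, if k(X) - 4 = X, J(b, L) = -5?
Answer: 9679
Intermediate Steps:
I = -4 (I = -3 + (3 - 1*4) = -3 + (3 - 4) = -3 - 1 = -4)
k(X) = 4 + X
c(R) = 2*R*(-5 + R) (c(R) = (R + R)*(R - 5) = (2*R)*(-5 + R) = 2*R*(-5 + R))
(c(k(-11)) + 3134) + 6377 = (2*(4 - 11)*(-5 + (4 - 11)) + 3134) + 6377 = (2*(-7)*(-5 - 7) + 3134) + 6377 = (2*(-7)*(-12) + 3134) + 6377 = (168 + 3134) + 6377 = 3302 + 6377 = 9679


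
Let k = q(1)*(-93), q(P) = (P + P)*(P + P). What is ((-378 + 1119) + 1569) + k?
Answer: 1938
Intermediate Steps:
q(P) = 4*P² (q(P) = (2*P)*(2*P) = 4*P²)
k = -372 (k = (4*1²)*(-93) = (4*1)*(-93) = 4*(-93) = -372)
((-378 + 1119) + 1569) + k = ((-378 + 1119) + 1569) - 372 = (741 + 1569) - 372 = 2310 - 372 = 1938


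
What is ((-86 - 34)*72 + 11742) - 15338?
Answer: -12236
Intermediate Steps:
((-86 - 34)*72 + 11742) - 15338 = (-120*72 + 11742) - 15338 = (-8640 + 11742) - 15338 = 3102 - 15338 = -12236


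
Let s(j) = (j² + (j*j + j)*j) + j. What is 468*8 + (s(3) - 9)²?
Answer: 5265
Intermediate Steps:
s(j) = j + j² + j*(j + j²) (s(j) = (j² + (j² + j)*j) + j = (j² + (j + j²)*j) + j = (j² + j*(j + j²)) + j = j + j² + j*(j + j²))
468*8 + (s(3) - 9)² = 468*8 + (3*(1 + 3² + 2*3) - 9)² = 3744 + (3*(1 + 9 + 6) - 9)² = 3744 + (3*16 - 9)² = 3744 + (48 - 9)² = 3744 + 39² = 3744 + 1521 = 5265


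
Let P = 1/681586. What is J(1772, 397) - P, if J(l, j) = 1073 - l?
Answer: -476428615/681586 ≈ -699.00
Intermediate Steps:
P = 1/681586 ≈ 1.4672e-6
J(1772, 397) - P = (1073 - 1*1772) - 1*1/681586 = (1073 - 1772) - 1/681586 = -699 - 1/681586 = -476428615/681586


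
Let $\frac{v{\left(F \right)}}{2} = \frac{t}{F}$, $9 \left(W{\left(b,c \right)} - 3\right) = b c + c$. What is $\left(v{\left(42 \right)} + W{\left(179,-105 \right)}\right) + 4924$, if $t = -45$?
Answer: $\frac{19774}{7} \approx 2824.9$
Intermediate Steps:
$W{\left(b,c \right)} = 3 + \frac{c}{9} + \frac{b c}{9}$ ($W{\left(b,c \right)} = 3 + \frac{b c + c}{9} = 3 + \frac{c + b c}{9} = 3 + \left(\frac{c}{9} + \frac{b c}{9}\right) = 3 + \frac{c}{9} + \frac{b c}{9}$)
$v{\left(F \right)} = - \frac{90}{F}$ ($v{\left(F \right)} = 2 \left(- \frac{45}{F}\right) = - \frac{90}{F}$)
$\left(v{\left(42 \right)} + W{\left(179,-105 \right)}\right) + 4924 = \left(- \frac{90}{42} + \left(3 + \frac{1}{9} \left(-105\right) + \frac{1}{9} \cdot 179 \left(-105\right)\right)\right) + 4924 = \left(\left(-90\right) \frac{1}{42} - 2097\right) + 4924 = \left(- \frac{15}{7} - 2097\right) + 4924 = - \frac{14694}{7} + 4924 = \frac{19774}{7}$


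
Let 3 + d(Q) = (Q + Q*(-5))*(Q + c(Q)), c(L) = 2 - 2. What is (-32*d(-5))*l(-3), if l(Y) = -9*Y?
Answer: 88992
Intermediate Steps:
c(L) = 0
d(Q) = -3 - 4*Q² (d(Q) = -3 + (Q + Q*(-5))*(Q + 0) = -3 + (Q - 5*Q)*Q = -3 + (-4*Q)*Q = -3 - 4*Q²)
l(Y) = -9*Y
(-32*d(-5))*l(-3) = (-32*(-3 - 4*(-5)²))*(-9*(-3)) = -32*(-3 - 4*25)*27 = -32*(-3 - 100)*27 = -32*(-103)*27 = 3296*27 = 88992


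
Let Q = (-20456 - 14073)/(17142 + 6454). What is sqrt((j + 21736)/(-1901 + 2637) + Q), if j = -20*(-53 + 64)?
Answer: sqrt(8179257281998)/542708 ≈ 5.2698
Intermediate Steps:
j = -220 (j = -20*11 = -220)
Q = -34529/23596 ≈ -1.4633
sqrt((j + 21736)/(-1901 + 2637) + Q) = sqrt((-220 + 21736)/(-1901 + 2637) - 34529/23596) = sqrt(21516/736 - 34529/23596) = sqrt(21516*(1/736) - 34529/23596) = sqrt(5379/184 - 34529/23596) = sqrt(30142387/1085416) = sqrt(8179257281998)/542708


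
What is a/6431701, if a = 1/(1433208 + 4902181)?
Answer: 1/40747327766689 ≈ 2.4541e-14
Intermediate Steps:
a = 1/6335389 ≈ 1.5784e-7
a/6431701 = (1/6335389)/6431701 = (1/6335389)*(1/6431701) = 1/40747327766689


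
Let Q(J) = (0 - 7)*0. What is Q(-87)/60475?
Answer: 0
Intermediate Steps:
Q(J) = 0 (Q(J) = -7*0 = 0)
Q(-87)/60475 = 0/60475 = 0*(1/60475) = 0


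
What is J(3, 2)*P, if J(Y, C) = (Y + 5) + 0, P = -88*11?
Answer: -7744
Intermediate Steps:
P = -968
J(Y, C) = 5 + Y (J(Y, C) = (5 + Y) + 0 = 5 + Y)
J(3, 2)*P = (5 + 3)*(-968) = 8*(-968) = -7744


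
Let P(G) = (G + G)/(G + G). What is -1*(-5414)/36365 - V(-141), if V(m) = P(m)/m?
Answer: 799739/5127465 ≈ 0.15597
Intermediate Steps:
P(G) = 1 (P(G) = (2*G)/((2*G)) = (2*G)*(1/(2*G)) = 1)
V(m) = 1/m
-1*(-5414)/36365 - V(-141) = -1*(-5414)/36365 - 1/(-141) = 5414*(1/36365) - 1*(-1/141) = 5414/36365 + 1/141 = 799739/5127465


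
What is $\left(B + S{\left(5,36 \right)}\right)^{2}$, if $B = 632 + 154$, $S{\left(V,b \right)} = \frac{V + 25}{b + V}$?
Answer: $\frac{1040449536}{1681} \approx 6.1895 \cdot 10^{5}$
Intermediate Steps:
$S{\left(V,b \right)} = \frac{25 + V}{V + b}$
$B = 786$
$\left(B + S{\left(5,36 \right)}\right)^{2} = \left(786 + \frac{25 + 5}{5 + 36}\right)^{2} = \left(786 + \frac{1}{41} \cdot 30\right)^{2} = \left(786 + \frac{30}{41}\right)^{2} = \left(\frac{32256}{41}\right)^{2} = \frac{1040449536}{1681}$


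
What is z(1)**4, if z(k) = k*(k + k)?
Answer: 16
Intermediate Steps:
z(k) = 2*k**2 (z(k) = k*(2*k) = 2*k**2)
z(1)**4 = (2*1**2)**4 = (2*1)**4 = 2**4 = 16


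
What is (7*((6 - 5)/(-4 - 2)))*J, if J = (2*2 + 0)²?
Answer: -56/3 ≈ -18.667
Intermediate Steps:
J = 16 (J = (4 + 0)² = 4² = 16)
(7*((6 - 5)/(-4 - 2)))*J = (7*((6 - 5)/(-4 - 2)))*16 = (7*(1/(-6)))*16 = (7*(1*(-⅙)))*16 = (7*(-⅙))*16 = -7/6*16 = -56/3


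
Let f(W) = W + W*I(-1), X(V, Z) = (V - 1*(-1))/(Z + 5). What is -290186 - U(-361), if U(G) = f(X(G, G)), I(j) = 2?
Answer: -25826824/89 ≈ -2.9019e+5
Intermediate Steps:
X(V, Z) = (1 + V)/(5 + Z) (X(V, Z) = (V + 1)/(5 + Z) = (1 + V)/(5 + Z))
f(W) = 3*W (f(W) = W + W*2 = W + 2*W = 3*W)
U(G) = 3*(1 + G)/(5 + G) (U(G) = 3*((1 + G)/(5 + G)) = 3*(1 + G)/(5 + G))
-290186 - U(-361) = -290186 - 3*(1 - 361)/(5 - 361) = -290186 - 3*(-360)/(-356) = -290186 - 3*(-1)*(-360)/356 = -290186 - 1*270/89 = -290186 - 270/89 = -25826824/89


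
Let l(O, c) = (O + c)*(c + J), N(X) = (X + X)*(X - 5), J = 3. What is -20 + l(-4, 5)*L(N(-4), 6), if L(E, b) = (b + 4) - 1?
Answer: 52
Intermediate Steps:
N(X) = 2*X*(-5 + X) (N(X) = (2*X)*(-5 + X) = 2*X*(-5 + X))
L(E, b) = 3 + b (L(E, b) = (4 + b) - 1 = 3 + b)
l(O, c) = (3 + c)*(O + c) (l(O, c) = (O + c)*(c + 3) = (O + c)*(3 + c) = (3 + c)*(O + c))
-20 + l(-4, 5)*L(N(-4), 6) = -20 + (5² + 3*(-4) + 3*5 - 4*5)*(3 + 6) = -20 + (25 - 12 + 15 - 20)*9 = -20 + 8*9 = -20 + 72 = 52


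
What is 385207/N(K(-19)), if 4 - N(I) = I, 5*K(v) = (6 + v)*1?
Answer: 1926035/33 ≈ 58365.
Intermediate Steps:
K(v) = 6/5 + v/5 (K(v) = ((6 + v)*1)/5 = (6 + v)/5 = 6/5 + v/5)
N(I) = 4 - I
385207/N(K(-19)) = 385207/(4 - (6/5 + (⅕)*(-19))) = 385207/(4 - (6/5 - 19/5)) = 385207/(4 - 1*(-13/5)) = 385207/(4 + 13/5) = 385207/(33/5) = 385207*(5/33) = 1926035/33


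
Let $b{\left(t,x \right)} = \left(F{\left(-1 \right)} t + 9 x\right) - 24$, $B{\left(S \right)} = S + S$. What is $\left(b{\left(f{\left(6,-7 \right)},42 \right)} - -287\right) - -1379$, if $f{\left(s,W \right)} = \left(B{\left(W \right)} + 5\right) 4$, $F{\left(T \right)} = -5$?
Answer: $2200$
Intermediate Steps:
$B{\left(S \right)} = 2 S$
$f{\left(s,W \right)} = 20 + 8 W$ ($f{\left(s,W \right)} = \left(2 W + 5\right) 4 = \left(5 + 2 W\right) 4 = 20 + 8 W$)
$b{\left(t,x \right)} = -24 - 5 t + 9 x$ ($b{\left(t,x \right)} = \left(- 5 t + 9 x\right) - 24 = -24 - 5 t + 9 x$)
$\left(b{\left(f{\left(6,-7 \right)},42 \right)} - -287\right) - -1379 = \left(\left(-24 - 5 \left(20 + 8 \left(-7\right)\right) + 9 \cdot 42\right) - -287\right) - -1379 = \left(\left(-24 - 5 \left(20 - 56\right) + 378\right) + 287\right) + 1379 = \left(\left(-24 - -180 + 378\right) + 287\right) + 1379 = \left(\left(-24 + 180 + 378\right) + 287\right) + 1379 = \left(534 + 287\right) + 1379 = 821 + 1379 = 2200$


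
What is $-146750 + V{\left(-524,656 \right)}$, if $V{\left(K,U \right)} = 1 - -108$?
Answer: $-146641$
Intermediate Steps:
$V{\left(K,U \right)} = 109$ ($V{\left(K,U \right)} = 1 + 108 = 109$)
$-146750 + V{\left(-524,656 \right)} = -146750 + 109 = -146641$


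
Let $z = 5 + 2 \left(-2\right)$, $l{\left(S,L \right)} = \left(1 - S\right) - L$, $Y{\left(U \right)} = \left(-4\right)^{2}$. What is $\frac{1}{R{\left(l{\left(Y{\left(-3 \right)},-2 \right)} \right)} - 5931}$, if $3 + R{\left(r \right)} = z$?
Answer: $- \frac{1}{5933} \approx -0.00016855$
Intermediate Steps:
$Y{\left(U \right)} = 16$
$l{\left(S,L \right)} = 1 - L - S$
$z = 1$ ($z = 5 - 4 = 1$)
$R{\left(r \right)} = -2$ ($R{\left(r \right)} = -3 + 1 = -2$)
$\frac{1}{R{\left(l{\left(Y{\left(-3 \right)},-2 \right)} \right)} - 5931} = \frac{1}{-2 - 5931} = \frac{1}{-5933} = - \frac{1}{5933}$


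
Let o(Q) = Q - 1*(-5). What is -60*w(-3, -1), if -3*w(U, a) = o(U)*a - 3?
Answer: -100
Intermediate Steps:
o(Q) = 5 + Q (o(Q) = Q + 5 = 5 + Q)
w(U, a) = 1 - a*(5 + U)/3 (w(U, a) = -((5 + U)*a - 3)/3 = -(a*(5 + U) - 3)/3 = -(-3 + a*(5 + U))/3 = 1 - a*(5 + U)/3)
-60*w(-3, -1) = -60*(1 - 1/3*(-1)*(5 - 3)) = -60*(1 - 1/3*(-1)*2) = -60*(1 + 2/3) = -60*5/3 = -100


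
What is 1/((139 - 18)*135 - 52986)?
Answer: -1/36651 ≈ -2.7284e-5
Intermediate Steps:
1/((139 - 18)*135 - 52986) = 1/(121*135 - 52986) = 1/(16335 - 52986) = 1/(-36651) = -1/36651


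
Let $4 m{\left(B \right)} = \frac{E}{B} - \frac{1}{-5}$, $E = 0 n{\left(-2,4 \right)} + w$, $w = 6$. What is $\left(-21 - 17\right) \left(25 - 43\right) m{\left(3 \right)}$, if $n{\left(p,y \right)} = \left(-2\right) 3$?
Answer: $\frac{1881}{5} \approx 376.2$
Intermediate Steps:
$n{\left(p,y \right)} = -6$
$E = 6$ ($E = 0 \left(-6\right) + 6 = 0 + 6 = 6$)
$m{\left(B \right)} = \frac{1}{20} + \frac{3}{2 B}$ ($m{\left(B \right)} = \frac{\frac{6}{B} - \frac{1}{-5}}{4} = \frac{\frac{6}{B} - - \frac{1}{5}}{4} = \frac{\frac{6}{B} + \frac{1}{5}}{4} = \frac{\frac{1}{5} + \frac{6}{B}}{4} = \frac{1}{20} + \frac{3}{2 B}$)
$\left(-21 - 17\right) \left(25 - 43\right) m{\left(3 \right)} = \left(-21 - 17\right) \left(25 - 43\right) \frac{30 + 3}{20 \cdot 3} = \left(-38\right) \left(-18\right) \frac{1}{20} \cdot \frac{1}{3} \cdot 33 = 684 \cdot \frac{11}{20} = \frac{1881}{5}$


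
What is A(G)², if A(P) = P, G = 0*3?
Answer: 0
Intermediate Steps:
G = 0
A(G)² = 0² = 0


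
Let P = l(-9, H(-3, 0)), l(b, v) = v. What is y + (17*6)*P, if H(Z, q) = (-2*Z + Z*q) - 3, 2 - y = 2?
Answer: 306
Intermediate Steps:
y = 0 (y = 2 - 1*2 = 2 - 2 = 0)
H(Z, q) = -3 - 2*Z + Z*q
P = 3 (P = -3 - 2*(-3) - 3*0 = -3 + 6 + 0 = 3)
y + (17*6)*P = 0 + (17*6)*3 = 0 + 102*3 = 0 + 306 = 306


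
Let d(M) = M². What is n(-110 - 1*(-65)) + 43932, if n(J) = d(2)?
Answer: 43936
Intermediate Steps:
n(J) = 4 (n(J) = 2² = 4)
n(-110 - 1*(-65)) + 43932 = 4 + 43932 = 43936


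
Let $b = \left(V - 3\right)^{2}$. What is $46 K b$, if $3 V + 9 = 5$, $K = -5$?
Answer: $- \frac{38870}{9} \approx -4318.9$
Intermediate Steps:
$V = - \frac{4}{3}$ ($V = -3 + \frac{1}{3} \cdot 5 = -3 + \frac{5}{3} = - \frac{4}{3} \approx -1.3333$)
$b = \frac{169}{9}$ ($b = \left(- \frac{4}{3} - 3\right)^{2} = \left(- \frac{13}{3}\right)^{2} = \frac{169}{9} \approx 18.778$)
$46 K b = 46 \left(-5\right) \frac{169}{9} = \left(-230\right) \frac{169}{9} = - \frac{38870}{9}$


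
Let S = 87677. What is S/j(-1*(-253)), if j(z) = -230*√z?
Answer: -87677*√253/58190 ≈ -23.966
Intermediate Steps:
S/j(-1*(-253)) = 87677/((-230*√253)) = 87677*(-√253/58190) = -87677*√253/58190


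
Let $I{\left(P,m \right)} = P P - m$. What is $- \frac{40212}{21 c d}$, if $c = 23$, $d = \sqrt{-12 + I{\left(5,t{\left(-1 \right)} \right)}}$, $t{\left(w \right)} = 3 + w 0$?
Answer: $- \frac{6702 \sqrt{10}}{805} \approx -26.327$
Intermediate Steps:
$t{\left(w \right)} = 3$ ($t{\left(w \right)} = 3 + 0 = 3$)
$I{\left(P,m \right)} = P^{2} - m$
$d = \sqrt{10}$ ($d = \sqrt{-12 + \left(5^{2} - 3\right)} = \sqrt{-12 + \left(25 - 3\right)} = \sqrt{-12 + 22} = \sqrt{10} \approx 3.1623$)
$- \frac{40212}{21 c d} = - \frac{40212}{21 \cdot 23 \sqrt{10}} = - \frac{40212}{483 \sqrt{10}} = - 40212 \frac{\sqrt{10}}{4830} = - \frac{6702 \sqrt{10}}{805}$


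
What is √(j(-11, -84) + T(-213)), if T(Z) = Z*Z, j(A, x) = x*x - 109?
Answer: 2*√13079 ≈ 228.73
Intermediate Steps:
j(A, x) = -109 + x² (j(A, x) = x² - 109 = -109 + x²)
T(Z) = Z²
√(j(-11, -84) + T(-213)) = √((-109 + (-84)²) + (-213)²) = √((-109 + 7056) + 45369) = √(6947 + 45369) = √52316 = 2*√13079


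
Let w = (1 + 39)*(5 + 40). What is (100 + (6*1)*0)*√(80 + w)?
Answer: 200*√470 ≈ 4335.9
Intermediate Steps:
w = 1800 (w = 40*45 = 1800)
(100 + (6*1)*0)*√(80 + w) = (100 + (6*1)*0)*√(80 + 1800) = (100 + 6*0)*√1880 = (100 + 0)*(2*√470) = 100*(2*√470) = 200*√470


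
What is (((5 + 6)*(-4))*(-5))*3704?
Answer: 814880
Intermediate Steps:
(((5 + 6)*(-4))*(-5))*3704 = ((11*(-4))*(-5))*3704 = -44*(-5)*3704 = 220*3704 = 814880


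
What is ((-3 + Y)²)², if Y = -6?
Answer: 6561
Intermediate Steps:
((-3 + Y)²)² = ((-3 - 6)²)² = ((-9)²)² = 81² = 6561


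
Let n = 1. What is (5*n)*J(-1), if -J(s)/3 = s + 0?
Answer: 15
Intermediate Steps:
J(s) = -3*s (J(s) = -3*(s + 0) = -3*s)
(5*n)*J(-1) = (5*1)*(-3*(-1)) = 5*3 = 15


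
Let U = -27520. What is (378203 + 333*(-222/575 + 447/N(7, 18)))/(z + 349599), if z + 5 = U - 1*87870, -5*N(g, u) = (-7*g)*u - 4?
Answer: 193037966539/119315227800 ≈ 1.6179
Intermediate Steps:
N(g, u) = ⅘ + 7*g*u/5 (N(g, u) = -((-7*g)*u - 4)/5 = -(-7*g*u - 4)/5 = -(-4 - 7*g*u)/5 = ⅘ + 7*g*u/5)
z = -115395 (z = -5 + (-27520 - 1*87870) = -5 + (-27520 - 87870) = -5 - 115390 = -115395)
(378203 + 333*(-222/575 + 447/N(7, 18)))/(z + 349599) = (378203 + 333*(-222/575 + 447/(⅘ + (7/5)*7*18)))/(-115395 + 349599) = (378203 + 333*(-222*1/575 + 447/(⅘ + 882/5)))/234204 = (378203 + 333*(-222/575 + 447/(886/5)))*(1/234204) = (378203 + 333*(-222/575 + 447*(5/886)))*(1/234204) = (378203 + 333*(-222/575 + 2235/886))*(1/234204) = (378203 + 333*(1088433/509450))*(1/234204) = (378203 + 362448189/509450)*(1/234204) = (193037966539/509450)*(1/234204) = 193037966539/119315227800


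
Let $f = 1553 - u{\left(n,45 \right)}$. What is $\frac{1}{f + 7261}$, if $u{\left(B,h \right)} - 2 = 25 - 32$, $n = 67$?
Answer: $\frac{1}{8819} \approx 0.00011339$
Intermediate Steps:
$u{\left(B,h \right)} = -5$ ($u{\left(B,h \right)} = 2 + \left(25 - 32\right) = 2 - 7 = -5$)
$f = 1558$ ($f = 1553 - -5 = 1553 + 5 = 1558$)
$\frac{1}{f + 7261} = \frac{1}{1558 + 7261} = \frac{1}{8819}$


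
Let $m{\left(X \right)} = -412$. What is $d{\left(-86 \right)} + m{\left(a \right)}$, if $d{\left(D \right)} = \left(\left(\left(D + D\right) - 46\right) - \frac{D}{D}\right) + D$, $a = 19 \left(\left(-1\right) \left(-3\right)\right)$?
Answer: $-717$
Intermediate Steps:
$a = 57$ ($a = 19 \cdot 3 = 57$)
$d{\left(D \right)} = -47 + 3 D$ ($d{\left(D \right)} = \left(\left(2 D - 46\right) - 1\right) + D = \left(\left(-46 + 2 D\right) - 1\right) + D = \left(-47 + 2 D\right) + D = -47 + 3 D$)
$d{\left(-86 \right)} + m{\left(a \right)} = \left(-47 + 3 \left(-86\right)\right) - 412 = \left(-47 - 258\right) - 412 = -305 - 412 = -717$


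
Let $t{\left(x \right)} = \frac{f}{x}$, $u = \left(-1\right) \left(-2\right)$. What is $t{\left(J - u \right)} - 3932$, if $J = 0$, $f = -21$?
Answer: $- \frac{7843}{2} \approx -3921.5$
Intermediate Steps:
$u = 2$
$t{\left(x \right)} = - \frac{21}{x}$
$t{\left(J - u \right)} - 3932 = - \frac{21}{0 - 2} - 3932 = - \frac{21}{-2} - 3932 = \left(-21\right) \left(- \frac{1}{2}\right) - 3932 = \frac{21}{2} - 3932 = - \frac{7843}{2}$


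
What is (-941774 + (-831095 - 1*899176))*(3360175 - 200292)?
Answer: -8443349570735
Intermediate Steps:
(-941774 + (-831095 - 1*899176))*(3360175 - 200292) = (-941774 + (-831095 - 899176))*3159883 = (-941774 - 1730271)*3159883 = -2672045*3159883 = -8443349570735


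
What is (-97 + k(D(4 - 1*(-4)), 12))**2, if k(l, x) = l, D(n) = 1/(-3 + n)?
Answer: 234256/25 ≈ 9370.2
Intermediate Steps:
(-97 + k(D(4 - 1*(-4)), 12))**2 = (-97 + 1/(-3 + (4 - 1*(-4))))**2 = (-97 + 1/(-3 + (4 + 4)))**2 = (-97 + 1/(-3 + 8))**2 = (-97 + 1/5)**2 = (-484/5)**2 = 234256/25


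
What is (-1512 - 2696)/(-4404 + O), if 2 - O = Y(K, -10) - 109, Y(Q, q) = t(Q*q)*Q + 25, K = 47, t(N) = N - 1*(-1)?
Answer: -4208/17725 ≈ -0.23740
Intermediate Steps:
t(N) = 1 + N (t(N) = N + 1 = 1 + N)
Y(Q, q) = 25 + Q*(1 + Q*q) (Y(Q, q) = (1 + Q*q)*Q + 25 = Q*(1 + Q*q) + 25 = 25 + Q*(1 + Q*q))
O = 22129 (O = 2 - ((25 + 47*(1 + 47*(-10))) - 109) = 2 - ((25 + 47*(1 - 470)) - 109) = 2 - ((25 + 47*(-469)) - 109) = 2 - ((25 - 22043) - 109) = 2 - (-22018 - 109) = 2 - 1*(-22127) = 2 + 22127 = 22129)
(-1512 - 2696)/(-4404 + O) = (-1512 - 2696)/(-4404 + 22129) = -4208/17725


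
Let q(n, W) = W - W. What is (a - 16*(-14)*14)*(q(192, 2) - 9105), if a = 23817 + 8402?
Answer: -321907275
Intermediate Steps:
q(n, W) = 0
a = 32219
(a - 16*(-14)*14)*(q(192, 2) - 9105) = (32219 - 16*(-14)*14)*(0 - 9105) = (32219 + 224*14)*(-9105) = (32219 + 3136)*(-9105) = 35355*(-9105) = -321907275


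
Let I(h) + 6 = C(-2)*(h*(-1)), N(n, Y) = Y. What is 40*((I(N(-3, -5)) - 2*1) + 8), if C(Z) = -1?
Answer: -200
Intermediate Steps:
I(h) = -6 + h (I(h) = -6 - h*(-1) = -6 - (-1)*h = -6 + h)
40*((I(N(-3, -5)) - 2*1) + 8) = 40*(((-6 - 5) - 2*1) + 8) = 40*((-11 - 2) + 8) = 40*(-13 + 8) = 40*(-5) = -200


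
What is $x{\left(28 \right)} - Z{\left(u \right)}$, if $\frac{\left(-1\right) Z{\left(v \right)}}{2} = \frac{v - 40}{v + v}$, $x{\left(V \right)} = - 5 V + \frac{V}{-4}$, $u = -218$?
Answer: $- \frac{15894}{109} \approx -145.82$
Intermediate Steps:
$x{\left(V \right)} = - \frac{21 V}{4}$ ($x{\left(V \right)} = - 5 V + V \left(- \frac{1}{4}\right) = - 5 V - \frac{V}{4} = - \frac{21 V}{4}$)
$Z{\left(v \right)} = - \frac{-40 + v}{v}$ ($Z{\left(v \right)} = - 2 \frac{v - 40}{v + v} = - 2 \frac{-40 + v}{2 v} = - \frac{-40 + v}{v}$)
$x{\left(28 \right)} - Z{\left(u \right)} = \left(- \frac{21}{4}\right) 28 - \frac{40 - -218}{-218} = -147 - - \frac{40 + 218}{218} = -147 - \left(- \frac{1}{218}\right) 258 = -147 - - \frac{129}{109} = -147 + \frac{129}{109} = - \frac{15894}{109}$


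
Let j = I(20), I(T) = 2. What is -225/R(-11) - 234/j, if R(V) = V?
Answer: -1062/11 ≈ -96.545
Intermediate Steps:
j = 2
-225/R(-11) - 234/j = -225/(-11) - 234/2 = -225*(-1/11) - 234*½ = 225/11 - 117 = -1062/11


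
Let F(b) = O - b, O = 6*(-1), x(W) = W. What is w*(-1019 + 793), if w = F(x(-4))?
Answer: 452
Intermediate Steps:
O = -6
F(b) = -6 - b
w = -2 (w = -6 - 1*(-4) = -6 + 4 = -2)
w*(-1019 + 793) = -2*(-1019 + 793) = -2*(-226) = 452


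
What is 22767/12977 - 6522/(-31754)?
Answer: 403789656/206035829 ≈ 1.9598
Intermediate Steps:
22767/12977 - 6522/(-31754) = 22767*(1/12977) - 6522*(-1/31754) = 22767/12977 + 3261/15877 = 403789656/206035829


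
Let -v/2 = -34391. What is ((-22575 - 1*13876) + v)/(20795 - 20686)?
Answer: 32331/109 ≈ 296.61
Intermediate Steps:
v = 68782 (v = -2*(-34391) = 68782)
((-22575 - 1*13876) + v)/(20795 - 20686) = ((-22575 - 1*13876) + 68782)/(20795 - 20686) = ((-22575 - 13876) + 68782)/109 = (-36451 + 68782)*(1/109) = 32331*(1/109) = 32331/109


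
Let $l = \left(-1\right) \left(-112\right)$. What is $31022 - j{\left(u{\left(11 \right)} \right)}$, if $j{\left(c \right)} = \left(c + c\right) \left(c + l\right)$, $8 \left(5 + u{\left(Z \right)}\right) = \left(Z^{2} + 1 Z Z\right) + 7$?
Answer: $\frac{761759}{32} \approx 23805.0$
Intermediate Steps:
$l = 112$
$u{\left(Z \right)} = - \frac{33}{8} + \frac{Z^{2}}{4}$ ($u{\left(Z \right)} = -5 + \frac{\left(Z^{2} + 1 Z Z\right) + 7}{8} = -5 + \frac{\left(Z^{2} + Z Z\right) + 7}{8} = -5 + \frac{\left(Z^{2} + Z^{2}\right) + 7}{8} = -5 + \frac{2 Z^{2} + 7}{8} = -5 + \frac{7 + 2 Z^{2}}{8} = -5 + \left(\frac{7}{8} + \frac{Z^{2}}{4}\right) = - \frac{33}{8} + \frac{Z^{2}}{4}$)
$j{\left(c \right)} = 2 c \left(112 + c\right)$ ($j{\left(c \right)} = \left(c + c\right) \left(c + 112\right) = 2 c \left(112 + c\right)$)
$31022 - j{\left(u{\left(11 \right)} \right)} = 31022 - 2 \left(- \frac{33}{8} + \frac{11^{2}}{4}\right) \left(112 - \left(\frac{33}{8} - \frac{11^{2}}{4}\right)\right) = 31022 - 2 \left(- \frac{33}{8} + \frac{1}{4} \cdot 121\right) \left(112 + \left(- \frac{33}{8} + \frac{1}{4} \cdot 121\right)\right) = 31022 - 2 \left(- \frac{33}{8} + \frac{121}{4}\right) \left(112 + \left(- \frac{33}{8} + \frac{121}{4}\right)\right) = 31022 - 2 \cdot \frac{209}{8} \left(112 + \frac{209}{8}\right) = 31022 - 2 \cdot \frac{209}{8} \cdot \frac{1105}{8} = 31022 - \frac{230945}{32} = \frac{761759}{32}$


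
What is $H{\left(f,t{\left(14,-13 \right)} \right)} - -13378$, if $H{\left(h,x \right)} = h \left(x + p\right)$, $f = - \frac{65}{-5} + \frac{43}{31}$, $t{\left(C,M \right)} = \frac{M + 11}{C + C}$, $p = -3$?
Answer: $\frac{2893437}{217} \approx 13334.0$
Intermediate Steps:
$t{\left(C,M \right)} = \frac{11 + M}{2 C}$
$f = \frac{446}{31}$ ($f = \left(-65\right) \left(- \frac{1}{5}\right) + 43 \cdot \frac{1}{31} = 13 + \frac{43}{31} = \frac{446}{31} \approx 14.387$)
$H{\left(h,x \right)} = h \left(-3 + x\right)$ ($H{\left(h,x \right)} = h \left(x - 3\right) = h \left(-3 + x\right)$)
$H{\left(f,t{\left(14,-13 \right)} \right)} - -13378 = \frac{446 \left(-3 + \frac{11 - 13}{2 \cdot 14}\right)}{31} - -13378 = \frac{446 \left(-3 + \frac{1}{2} \cdot \frac{1}{14} \left(-2\right)\right)}{31} + 13378 = \frac{446 \left(-3 - \frac{1}{14}\right)}{31} + 13378 = \frac{446}{31} \left(- \frac{43}{14}\right) + 13378 = - \frac{9589}{217} + 13378 = \frac{2893437}{217}$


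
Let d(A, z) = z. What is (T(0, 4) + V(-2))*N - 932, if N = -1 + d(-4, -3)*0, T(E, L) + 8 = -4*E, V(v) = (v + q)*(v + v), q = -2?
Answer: -940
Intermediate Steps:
V(v) = 2*v*(-2 + v) (V(v) = (v - 2)*(v + v) = (-2 + v)*(2*v) = 2*v*(-2 + v))
T(E, L) = -8 - 4*E
N = -1 (N = -1 - 3*0 = -1 + 0 = -1)
(T(0, 4) + V(-2))*N - 932 = ((-8 - 4*0) + 2*(-2)*(-2 - 2))*(-1) - 932 = ((-8 + 0) + 2*(-2)*(-4))*(-1) - 932 = (-8 + 16)*(-1) - 932 = 8*(-1) - 932 = -8 - 932 = -940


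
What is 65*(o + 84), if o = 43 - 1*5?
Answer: 7930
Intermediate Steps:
o = 38 (o = 43 - 5 = 38)
65*(o + 84) = 65*(38 + 84) = 65*122 = 7930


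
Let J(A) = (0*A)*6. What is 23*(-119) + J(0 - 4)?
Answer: -2737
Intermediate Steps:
J(A) = 0 (J(A) = 0*6 = 0)
23*(-119) + J(0 - 4) = 23*(-119) + 0 = -2737 + 0 = -2737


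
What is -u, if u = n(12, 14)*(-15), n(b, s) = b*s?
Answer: 2520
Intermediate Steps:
u = -2520 (u = (12*14)*(-15) = 168*(-15) = -2520)
-u = -1*(-2520) = 2520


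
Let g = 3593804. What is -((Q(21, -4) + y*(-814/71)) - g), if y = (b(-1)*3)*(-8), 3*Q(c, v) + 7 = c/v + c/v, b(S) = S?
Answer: 1531080205/426 ≈ 3.5941e+6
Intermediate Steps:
Q(c, v) = -7/3 + 2*c/(3*v) (Q(c, v) = -7/3 + (c/v + c/v)/3 = -7/3 + (2*c/v)/3 = -7/3 + 2*c/(3*v))
y = 24 (y = -1*3*(-8) = -3*(-8) = 24)
-((Q(21, -4) + y*(-814/71)) - g) = -(((1/3)*(-7*(-4) + 2*21)/(-4) + 24*(-814/71)) - 1*3593804) = -(((1/3)*(-1/4)*(28 + 42) + 24*(-814*1/71)) - 3593804) = -(((1/3)*(-1/4)*70 + 24*(-814/71)) - 3593804) = -((-35/6 - 19536/71) - 3593804) = -(-119701/426 - 3593804) = -1*(-1531080205/426) = 1531080205/426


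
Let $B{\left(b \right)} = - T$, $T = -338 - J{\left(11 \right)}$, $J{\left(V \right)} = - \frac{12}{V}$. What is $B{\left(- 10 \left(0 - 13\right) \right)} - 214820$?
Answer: $- \frac{2359314}{11} \approx -2.1448 \cdot 10^{5}$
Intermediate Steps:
$T = - \frac{3706}{11}$ ($T = -338 - - \frac{12}{11} = -338 + \frac{12}{11} = - \frac{3706}{11} \approx -336.91$)
$B{\left(b \right)} = \frac{3706}{11}$ ($B{\left(b \right)} = \left(-1\right) \left(- \frac{3706}{11}\right) = \frac{3706}{11}$)
$B{\left(- 10 \left(0 - 13\right) \right)} - 214820 = \frac{3706}{11} - 214820 = - \frac{2359314}{11}$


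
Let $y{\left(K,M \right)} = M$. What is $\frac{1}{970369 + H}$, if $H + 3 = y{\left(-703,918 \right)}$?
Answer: $\frac{1}{971284} \approx 1.0296 \cdot 10^{-6}$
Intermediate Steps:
$H = 915$ ($H = -3 + 918 = 915$)
$\frac{1}{970369 + H} = \frac{1}{970369 + 915} = \frac{1}{971284}$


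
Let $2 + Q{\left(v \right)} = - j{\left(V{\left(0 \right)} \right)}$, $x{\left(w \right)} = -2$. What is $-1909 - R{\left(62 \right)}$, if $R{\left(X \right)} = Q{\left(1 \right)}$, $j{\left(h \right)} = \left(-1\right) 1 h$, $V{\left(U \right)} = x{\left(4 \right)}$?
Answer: $-1905$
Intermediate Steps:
$V{\left(U \right)} = -2$
$j{\left(h \right)} = - h$
$Q{\left(v \right)} = -4$ ($Q{\left(v \right)} = -2 - \left(-1\right) \left(-2\right) = -2 - 2 = -4$)
$R{\left(X \right)} = -4$
$-1909 - R{\left(62 \right)} = -1909 - -4 = -1909 + 4 = -1905$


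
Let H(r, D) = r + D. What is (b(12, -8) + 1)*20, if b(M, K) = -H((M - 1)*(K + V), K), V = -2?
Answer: 2380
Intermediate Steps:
H(r, D) = D + r
b(M, K) = -K - (-1 + M)*(-2 + K) (b(M, K) = -(K + (M - 1)*(K - 2)) = -(K + (-1 + M)*(-2 + K)) = -K - (-1 + M)*(-2 + K))
(b(12, -8) + 1)*20 = ((-2 + 2*12 - 1*(-8)*12) + 1)*20 = ((-2 + 24 + 96) + 1)*20 = (118 + 1)*20 = 119*20 = 2380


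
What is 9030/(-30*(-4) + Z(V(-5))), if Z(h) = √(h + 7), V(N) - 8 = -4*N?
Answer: 216720/2873 - 1806*√35/2873 ≈ 71.714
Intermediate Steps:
V(N) = 8 - 4*N
Z(h) = √(7 + h)
9030/(-30*(-4) + Z(V(-5))) = 9030/(-30*(-4) + √(7 + (8 - 4*(-5)))) = 9030/(120 + √(7 + (8 + 20))) = 9030/(120 + √(7 + 28)) = 9030/(120 + √35)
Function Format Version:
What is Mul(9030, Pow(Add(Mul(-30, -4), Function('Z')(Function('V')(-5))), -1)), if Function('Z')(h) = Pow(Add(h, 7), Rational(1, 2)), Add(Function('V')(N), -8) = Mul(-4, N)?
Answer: Add(Rational(216720, 2873), Mul(Rational(-1806, 2873), Pow(35, Rational(1, 2)))) ≈ 71.714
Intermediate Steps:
Function('V')(N) = Add(8, Mul(-4, N))
Function('Z')(h) = Pow(Add(7, h), Rational(1, 2))
Mul(9030, Pow(Add(Mul(-30, -4), Function('Z')(Function('V')(-5))), -1)) = Mul(9030, Pow(Add(Mul(-30, -4), Pow(Add(7, Add(8, Mul(-4, -5))), Rational(1, 2))), -1)) = Mul(9030, Pow(Add(120, Pow(Add(7, Add(8, 20)), Rational(1, 2))), -1)) = Mul(9030, Pow(Add(120, Pow(Add(7, 28), Rational(1, 2))), -1)) = Mul(9030, Pow(Add(120, Pow(35, Rational(1, 2))), -1))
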